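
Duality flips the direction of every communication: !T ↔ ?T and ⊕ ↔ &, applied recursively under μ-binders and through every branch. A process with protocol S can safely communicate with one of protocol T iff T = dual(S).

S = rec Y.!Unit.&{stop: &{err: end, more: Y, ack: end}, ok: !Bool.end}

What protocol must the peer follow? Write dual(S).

rec Y = rec Y  (binder kept)
  !Unit = ?Unit
    &{stop,ok} = +{stop,ok}  (offer→select)
      case stop:
        &{err,more,ack} = +{err,more,ack}  (offer→select)
          case err:
            dual(end) = end
          case more:
            dual(Y) = Y
          case ack:
            dual(end) = end
      case ok:
        !Bool = ?Bool
          dual(end) = end

rec Y.?Unit.+{stop: +{err: end, more: Y, ack: end}, ok: ?Bool.end}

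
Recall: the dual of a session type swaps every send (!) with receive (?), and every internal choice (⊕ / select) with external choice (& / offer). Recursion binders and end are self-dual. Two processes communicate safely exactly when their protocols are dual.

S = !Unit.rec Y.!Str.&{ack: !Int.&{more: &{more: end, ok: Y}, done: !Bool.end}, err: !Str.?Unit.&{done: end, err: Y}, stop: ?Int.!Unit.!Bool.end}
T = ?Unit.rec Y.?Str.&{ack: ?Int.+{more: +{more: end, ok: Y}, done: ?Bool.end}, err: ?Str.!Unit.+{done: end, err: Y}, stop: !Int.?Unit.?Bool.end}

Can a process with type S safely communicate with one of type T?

!Unit | ?Unit  match
  rec Y | rec Y  match (binder kept)
    !Str | ?Str  match
      &{ack,err,stop} | &{ack,err,stop}  ✗ choice polarity not flipped — not dual

NO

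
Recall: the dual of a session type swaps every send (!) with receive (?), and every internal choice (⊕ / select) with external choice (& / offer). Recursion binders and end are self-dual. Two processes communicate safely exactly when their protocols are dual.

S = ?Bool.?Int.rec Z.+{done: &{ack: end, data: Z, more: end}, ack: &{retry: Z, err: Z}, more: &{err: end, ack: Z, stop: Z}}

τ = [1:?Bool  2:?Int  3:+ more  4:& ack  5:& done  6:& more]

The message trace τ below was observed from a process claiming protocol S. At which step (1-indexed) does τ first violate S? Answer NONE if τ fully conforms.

step 1: ?Bool  ok  now at ?Int.rec Z.…
step 2: ?Int  ok  now at rec Z.…
step 3: + more  ok  now at &{err: end, ack: rec Z.…, stop: rec Z.…}
step 4: & ack  ok  now at rec Z.…
step 5: got & done, protocol expects + done or + ack or + more  ✗

5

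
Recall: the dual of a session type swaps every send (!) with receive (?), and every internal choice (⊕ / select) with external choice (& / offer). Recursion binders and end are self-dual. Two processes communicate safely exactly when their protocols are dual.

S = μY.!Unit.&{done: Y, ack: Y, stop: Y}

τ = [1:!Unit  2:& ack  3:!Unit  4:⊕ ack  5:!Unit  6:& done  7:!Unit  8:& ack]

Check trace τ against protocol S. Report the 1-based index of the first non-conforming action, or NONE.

step 1: !Unit  match  cont: &{done: μY.…, ack: μY.…, stop: μY.…}
step 2: & ack  match  cont: μY.…
step 3: !Unit  match  cont: &{done: μY.…, ack: μY.…, stop: μY.…}
step 4: got ⊕ ack, protocol expects & done or & ack or & stop  ✗

4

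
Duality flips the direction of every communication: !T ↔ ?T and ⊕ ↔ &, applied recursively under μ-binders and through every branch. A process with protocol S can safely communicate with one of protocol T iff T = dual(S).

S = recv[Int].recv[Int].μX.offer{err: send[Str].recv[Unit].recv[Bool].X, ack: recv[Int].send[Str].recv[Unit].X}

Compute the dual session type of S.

recv[Int] ↦ send[Int]
  recv[Int] ↦ send[Int]
    μX ↦ μX  (rec unchanged)
      offer{err,ack} ↦ select{err,ack}  (external→internal)
        • err:
          send[Str] ↦ recv[Str]
            recv[Unit] ↦ send[Unit]
              recv[Bool] ↦ send[Bool]
                X ↦ X
        • ack:
          recv[Int] ↦ send[Int]
            send[Str] ↦ recv[Str]
              recv[Unit] ↦ send[Unit]
                X ↦ X

send[Int].send[Int].μX.select{err: recv[Str].send[Unit].send[Bool].X, ack: send[Int].recv[Str].send[Unit].X}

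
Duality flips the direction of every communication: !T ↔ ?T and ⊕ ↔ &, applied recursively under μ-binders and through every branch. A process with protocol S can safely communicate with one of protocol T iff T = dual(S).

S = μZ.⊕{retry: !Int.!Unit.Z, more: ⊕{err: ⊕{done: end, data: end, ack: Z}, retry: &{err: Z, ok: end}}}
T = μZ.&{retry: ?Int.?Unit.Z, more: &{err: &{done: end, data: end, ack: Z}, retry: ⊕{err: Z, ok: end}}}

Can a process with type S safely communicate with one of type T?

μZ | μZ  ✓ (μ self-dual)
  ⊕{retry,more} | &{retry,more}  ✓ same labels
    [retry]
      !Int | ?Int  ✓
        !Unit | ?Unit  ✓
          Z | Z  ✓
    [more]
      ⊕{err,retry} | &{err,retry}  ✓ same labels
        [err]
          ⊕{done,data,ack} | &{done,data,ack}  ✓ same labels
            [done]
              end | end  ✓
            [data]
              end | end  ✓
            [ack]
              Z | Z  ✓
        [retry]
          &{err,ok} | ⊕{err,ok}  ✓ same labels
            [err]
              Z | Z  ✓
            [ok]
              end | end  ✓

YES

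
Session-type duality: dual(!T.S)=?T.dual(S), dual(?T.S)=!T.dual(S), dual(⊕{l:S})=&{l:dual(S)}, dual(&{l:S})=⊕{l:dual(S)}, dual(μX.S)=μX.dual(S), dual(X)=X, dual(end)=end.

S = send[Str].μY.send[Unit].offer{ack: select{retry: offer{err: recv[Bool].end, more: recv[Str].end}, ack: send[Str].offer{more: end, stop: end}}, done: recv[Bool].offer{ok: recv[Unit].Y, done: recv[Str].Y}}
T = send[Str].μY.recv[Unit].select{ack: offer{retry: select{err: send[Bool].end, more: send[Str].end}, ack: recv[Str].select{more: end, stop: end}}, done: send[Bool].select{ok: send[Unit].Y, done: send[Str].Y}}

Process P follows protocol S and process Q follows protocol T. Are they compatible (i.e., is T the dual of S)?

send[Str] vs send[Str]  ✗ same direction on both sides — not dual

NO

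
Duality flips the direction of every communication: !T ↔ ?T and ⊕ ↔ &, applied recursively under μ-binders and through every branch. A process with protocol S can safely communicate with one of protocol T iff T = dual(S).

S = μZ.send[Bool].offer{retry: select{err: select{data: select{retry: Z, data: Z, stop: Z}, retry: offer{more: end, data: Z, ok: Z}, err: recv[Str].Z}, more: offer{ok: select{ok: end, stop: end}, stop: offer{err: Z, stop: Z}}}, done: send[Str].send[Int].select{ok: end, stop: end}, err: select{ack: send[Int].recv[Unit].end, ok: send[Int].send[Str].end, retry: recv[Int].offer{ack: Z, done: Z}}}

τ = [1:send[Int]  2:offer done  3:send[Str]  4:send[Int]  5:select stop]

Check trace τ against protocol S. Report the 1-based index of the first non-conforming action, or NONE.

1

[1] got send[Int], protocol expects send[Bool]  ✗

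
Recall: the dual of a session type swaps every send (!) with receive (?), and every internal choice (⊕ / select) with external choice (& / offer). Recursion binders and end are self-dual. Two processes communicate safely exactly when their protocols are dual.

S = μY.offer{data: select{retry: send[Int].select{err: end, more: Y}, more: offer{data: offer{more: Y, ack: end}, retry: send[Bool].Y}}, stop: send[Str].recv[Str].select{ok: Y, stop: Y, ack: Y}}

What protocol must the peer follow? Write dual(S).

μY.select{data: offer{retry: recv[Int].offer{err: end, more: Y}, more: select{data: select{more: Y, ack: end}, retry: recv[Bool].Y}}, stop: recv[Str].send[Str].offer{ok: Y, stop: Y, ack: Y}}

μY = μY  (binder kept)
  offer{data,stop} = select{data,stop}  (&→⊕)
    [data]
      select{retry,more} = offer{retry,more}  (⊕→&)
        [retry]
          send[Int] = recv[Int]
            select{err,more} = offer{err,more}  (⊕→&)
              [err]
                end self-dual
              [more]
                Y self-dual
        [more]
          offer{data,retry} = select{data,retry}  (&→⊕)
            [data]
              offer{more,ack} = select{more,ack}  (&→⊕)
                [more]
                  Y self-dual
                [ack]
                  end self-dual
            [retry]
              send[Bool] = recv[Bool]
                Y self-dual
    [stop]
      send[Str] = recv[Str]
        recv[Str] = send[Str]
          select{ok,stop,ack} = offer{ok,stop,ack}  (⊕→&)
            [ok]
              Y self-dual
            [stop]
              Y self-dual
            [ack]
              Y self-dual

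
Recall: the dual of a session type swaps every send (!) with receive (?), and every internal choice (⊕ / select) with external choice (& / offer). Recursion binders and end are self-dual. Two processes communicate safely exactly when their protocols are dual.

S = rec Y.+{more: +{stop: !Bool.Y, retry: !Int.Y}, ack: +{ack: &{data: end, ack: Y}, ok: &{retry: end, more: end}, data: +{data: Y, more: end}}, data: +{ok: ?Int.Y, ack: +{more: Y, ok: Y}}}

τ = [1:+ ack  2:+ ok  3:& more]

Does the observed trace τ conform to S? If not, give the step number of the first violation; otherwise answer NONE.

NONE

step 1: + ack  ok  cont: +{ack: &{data: end, ack: rec Y.…}, ok: &{retry: end, more: end}, data: +{data: rec Y.…, more: end}}
step 2: + ok  ok  cont: &{retry: end, more: end}
step 3: & more  ok  cont: end
τ conforms to S (length 3)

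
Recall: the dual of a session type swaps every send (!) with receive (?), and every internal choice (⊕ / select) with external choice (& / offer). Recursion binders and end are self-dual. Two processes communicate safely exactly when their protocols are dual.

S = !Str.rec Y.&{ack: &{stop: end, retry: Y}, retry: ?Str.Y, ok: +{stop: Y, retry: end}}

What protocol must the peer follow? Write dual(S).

?Str.rec Y.+{ack: +{stop: end, retry: Y}, retry: !Str.Y, ok: &{stop: Y, retry: end}}

!Str = ?Str
  rec Y = rec Y  (binder kept)
    &{ack,retry,ok} = +{ack,retry,ok}  (offer→select)
      case ack:
        &{stop,retry} = +{stop,retry}  (offer→select)
          case stop:
            end ↦ end
          case retry:
            Y ↦ Y
      case retry:
        ?Str = !Str
          Y ↦ Y
      case ok:
        +{stop,retry} = &{stop,retry}  (internal→external)
          case stop:
            Y ↦ Y
          case retry:
            end ↦ end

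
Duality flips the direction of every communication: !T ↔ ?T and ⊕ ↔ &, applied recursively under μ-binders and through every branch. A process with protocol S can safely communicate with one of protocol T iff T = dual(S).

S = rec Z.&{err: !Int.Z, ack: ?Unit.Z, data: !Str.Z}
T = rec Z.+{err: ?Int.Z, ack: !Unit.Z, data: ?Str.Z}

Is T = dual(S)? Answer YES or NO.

YES

rec Z ‖ rec Z  ok (rec unchanged)
  &{err,ack,data} ‖ +{err,ack,data}  ok label sets agree
    • err:
      !Int ‖ ?Int  ok
        Z ‖ Z  ok
    • ack:
      ?Unit ‖ !Unit  ok
        Z ‖ Z  ok
    • data:
      !Str ‖ ?Str  ok
        Z ‖ Z  ok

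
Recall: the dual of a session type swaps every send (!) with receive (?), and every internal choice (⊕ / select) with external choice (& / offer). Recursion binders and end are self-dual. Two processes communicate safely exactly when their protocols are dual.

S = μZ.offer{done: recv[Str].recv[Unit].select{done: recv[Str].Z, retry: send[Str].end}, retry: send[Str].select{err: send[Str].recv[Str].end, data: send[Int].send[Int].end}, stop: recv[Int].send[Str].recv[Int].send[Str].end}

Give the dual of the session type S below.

μZ = μZ  (μ self-dual)
  offer{done,retry,stop} = select{done,retry,stop}  (offer→select)
    case done:
      recv[Str] = send[Str]
        recv[Unit] = send[Unit]
          select{done,retry} = offer{done,retry}  (⊕→&)
            case done:
              recv[Str] = send[Str]
                Z self-dual
            case retry:
              send[Str] = recv[Str]
                end self-dual
    case retry:
      send[Str] = recv[Str]
        select{err,data} = offer{err,data}  (⊕→&)
          case err:
            send[Str] = recv[Str]
              recv[Str] = send[Str]
                end self-dual
          case data:
            send[Int] = recv[Int]
              send[Int] = recv[Int]
                end self-dual
    case stop:
      recv[Int] = send[Int]
        send[Str] = recv[Str]
          recv[Int] = send[Int]
            send[Str] = recv[Str]
              end self-dual

μZ.select{done: send[Str].send[Unit].offer{done: send[Str].Z, retry: recv[Str].end}, retry: recv[Str].offer{err: recv[Str].send[Str].end, data: recv[Int].recv[Int].end}, stop: send[Int].recv[Str].send[Int].recv[Str].end}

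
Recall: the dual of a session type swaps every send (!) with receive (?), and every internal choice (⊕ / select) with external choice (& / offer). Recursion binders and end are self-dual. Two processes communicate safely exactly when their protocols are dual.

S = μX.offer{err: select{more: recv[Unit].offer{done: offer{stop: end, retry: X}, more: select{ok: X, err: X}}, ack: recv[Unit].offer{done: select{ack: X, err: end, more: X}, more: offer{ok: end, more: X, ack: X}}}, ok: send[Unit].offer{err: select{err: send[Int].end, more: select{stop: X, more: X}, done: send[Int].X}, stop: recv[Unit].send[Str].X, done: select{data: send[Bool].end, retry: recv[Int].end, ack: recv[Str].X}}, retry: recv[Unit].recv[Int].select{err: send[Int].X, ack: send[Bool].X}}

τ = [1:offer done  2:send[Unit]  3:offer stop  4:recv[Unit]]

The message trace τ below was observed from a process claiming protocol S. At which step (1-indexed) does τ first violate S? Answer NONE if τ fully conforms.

[1] got offer done, protocol expects offer err or offer ok or offer retry  ✗

1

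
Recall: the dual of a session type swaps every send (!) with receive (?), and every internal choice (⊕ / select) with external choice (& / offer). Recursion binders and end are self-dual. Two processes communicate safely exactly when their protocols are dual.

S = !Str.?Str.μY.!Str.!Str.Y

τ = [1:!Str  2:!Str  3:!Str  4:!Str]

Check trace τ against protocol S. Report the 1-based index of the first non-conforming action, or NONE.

@1 !Str  ok  now at ?Str.μY.…
@2 got !Str, protocol expects ?Str  ✗

2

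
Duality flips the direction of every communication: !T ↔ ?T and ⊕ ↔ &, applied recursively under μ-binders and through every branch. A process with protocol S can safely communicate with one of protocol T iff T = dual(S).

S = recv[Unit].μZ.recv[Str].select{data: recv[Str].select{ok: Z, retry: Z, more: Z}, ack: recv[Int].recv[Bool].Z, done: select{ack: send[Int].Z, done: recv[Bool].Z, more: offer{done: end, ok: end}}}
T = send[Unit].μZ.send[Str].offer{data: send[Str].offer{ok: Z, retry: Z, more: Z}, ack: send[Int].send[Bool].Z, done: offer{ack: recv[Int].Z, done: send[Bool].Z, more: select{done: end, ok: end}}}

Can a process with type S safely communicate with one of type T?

YES

recv[Unit] ‖ send[Unit]  match
  μZ ‖ μZ  match (μ self-dual)
    recv[Str] ‖ send[Str]  match
      select{data,ack,done} ‖ offer{data,ack,done}  match same labels
        [data]
          recv[Str] ‖ send[Str]  match
            select{ok,retry,more} ‖ offer{ok,retry,more}  match same labels
              [ok]
                Z ‖ Z  match
              [retry]
                Z ‖ Z  match
              [more]
                Z ‖ Z  match
        [ack]
          recv[Int] ‖ send[Int]  match
            recv[Bool] ‖ send[Bool]  match
              Z ‖ Z  match
        [done]
          select{ack,done,more} ‖ offer{ack,done,more}  match same labels
            [ack]
              send[Int] ‖ recv[Int]  match
                Z ‖ Z  match
            [done]
              recv[Bool] ‖ send[Bool]  match
                Z ‖ Z  match
            [more]
              offer{done,ok} ‖ select{done,ok}  match same labels
                [done]
                  end ‖ end  match
                [ok]
                  end ‖ end  match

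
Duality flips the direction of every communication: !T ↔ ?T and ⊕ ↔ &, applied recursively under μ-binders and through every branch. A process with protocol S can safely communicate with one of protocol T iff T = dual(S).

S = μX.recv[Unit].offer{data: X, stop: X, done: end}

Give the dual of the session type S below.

μX.send[Unit].select{data: X, stop: X, done: end}

μX ↦ μX  (μ self-dual)
  recv[Unit] ↦ send[Unit]
    offer{data,stop,done} ↦ select{data,stop,done}  (external→internal)
      • data:
        X ↦ X
      • stop:
        X ↦ X
      • done:
        end ↦ end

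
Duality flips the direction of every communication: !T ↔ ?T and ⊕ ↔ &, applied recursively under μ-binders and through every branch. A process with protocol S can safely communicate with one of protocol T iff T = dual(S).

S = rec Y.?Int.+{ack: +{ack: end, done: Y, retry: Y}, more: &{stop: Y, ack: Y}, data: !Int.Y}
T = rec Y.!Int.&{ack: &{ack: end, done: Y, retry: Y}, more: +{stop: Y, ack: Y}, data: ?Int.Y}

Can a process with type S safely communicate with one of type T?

YES

rec Y | rec Y  ok (μ self-dual)
  ?Int | !Int  ok
    +{ack,more,data} | &{ack,more,data}  ok labels match
      [ack]
        +{ack,done,retry} | &{ack,done,retry}  ok labels match
          [ack]
            end | end  ok
          [done]
            Y | Y  ok
          [retry]
            Y | Y  ok
      [more]
        &{stop,ack} | +{stop,ack}  ok labels match
          [stop]
            Y | Y  ok
          [ack]
            Y | Y  ok
      [data]
        !Int | ?Int  ok
          Y | Y  ok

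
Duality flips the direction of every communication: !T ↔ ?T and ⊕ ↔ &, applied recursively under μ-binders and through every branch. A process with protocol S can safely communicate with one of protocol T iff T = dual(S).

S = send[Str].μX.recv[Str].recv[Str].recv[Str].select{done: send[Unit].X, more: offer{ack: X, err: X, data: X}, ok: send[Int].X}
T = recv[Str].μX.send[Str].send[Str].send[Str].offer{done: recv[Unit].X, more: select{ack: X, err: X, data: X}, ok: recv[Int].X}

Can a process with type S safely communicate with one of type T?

YES

send[Str] | recv[Str]  ✓
  μX | μX  ✓ (rec unchanged)
    recv[Str] | send[Str]  ✓
      recv[Str] | send[Str]  ✓
        recv[Str] | send[Str]  ✓
          select{done,more,ok} | offer{done,more,ok}  ✓ labels match
            case done:
              send[Unit] | recv[Unit]  ✓
                X | X  ✓
            case more:
              offer{ack,err,data} | select{ack,err,data}  ✓ labels match
                case ack:
                  X | X  ✓
                case err:
                  X | X  ✓
                case data:
                  X | X  ✓
            case ok:
              send[Int] | recv[Int]  ✓
                X | X  ✓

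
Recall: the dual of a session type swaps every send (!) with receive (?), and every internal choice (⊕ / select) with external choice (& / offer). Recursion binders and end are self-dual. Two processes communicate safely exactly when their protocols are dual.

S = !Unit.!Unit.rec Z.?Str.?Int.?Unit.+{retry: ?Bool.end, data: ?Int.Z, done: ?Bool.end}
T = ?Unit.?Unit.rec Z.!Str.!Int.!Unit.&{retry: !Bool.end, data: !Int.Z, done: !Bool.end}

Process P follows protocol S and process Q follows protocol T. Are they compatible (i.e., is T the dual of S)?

YES

!Unit vs ?Unit  ok
  !Unit vs ?Unit  ok
    rec Z vs rec Z  ok (binder kept)
      ?Str vs !Str  ok
        ?Int vs !Int  ok
          ?Unit vs !Unit  ok
            +{retry,data,done} vs &{retry,data,done}  ok label sets agree
              • retry:
                ?Bool vs !Bool  ok
                  end vs end  ok
              • data:
                ?Int vs !Int  ok
                  Z vs Z  ok
              • done:
                ?Bool vs !Bool  ok
                  end vs end  ok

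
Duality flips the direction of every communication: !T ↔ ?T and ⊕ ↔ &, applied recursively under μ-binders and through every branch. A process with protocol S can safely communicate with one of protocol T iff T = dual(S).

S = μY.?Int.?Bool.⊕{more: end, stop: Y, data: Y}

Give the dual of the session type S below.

μY ↦ μY  (rec unchanged)
  ?Int ↦ !Int
    ?Bool ↦ !Bool
      ⊕{more,stop,data} ↦ &{more,stop,data}  (⊕→&)
        case more:
          end ↦ end
        case stop:
          Y ↦ Y
        case data:
          Y ↦ Y

μY.!Int.!Bool.&{more: end, stop: Y, data: Y}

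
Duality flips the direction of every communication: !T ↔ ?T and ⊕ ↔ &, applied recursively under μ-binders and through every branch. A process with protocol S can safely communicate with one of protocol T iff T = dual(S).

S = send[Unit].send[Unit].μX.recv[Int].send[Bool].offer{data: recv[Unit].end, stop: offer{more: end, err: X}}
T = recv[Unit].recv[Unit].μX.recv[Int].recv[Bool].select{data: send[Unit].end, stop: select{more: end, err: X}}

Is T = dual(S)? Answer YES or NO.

NO

send[Unit] vs recv[Unit]  ok
  send[Unit] vs recv[Unit]  ok
    μX vs μX  ok (μ self-dual)
      recv[Int] vs recv[Int]  ✗ same direction on both sides — not dual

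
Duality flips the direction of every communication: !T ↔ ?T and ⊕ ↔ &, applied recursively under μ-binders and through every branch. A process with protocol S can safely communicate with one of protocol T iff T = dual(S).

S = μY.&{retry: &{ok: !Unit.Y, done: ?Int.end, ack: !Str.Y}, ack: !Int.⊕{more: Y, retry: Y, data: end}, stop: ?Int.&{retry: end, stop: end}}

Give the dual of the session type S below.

μY.⊕{retry: ⊕{ok: ?Unit.Y, done: !Int.end, ack: ?Str.Y}, ack: ?Int.&{more: Y, retry: Y, data: end}, stop: !Int.⊕{retry: end, stop: end}}

μY ↦ μY  (μ self-dual)
  &{retry,ack,stop} ↦ ⊕{retry,ack,stop}  (offer→select)
    case retry:
      &{ok,done,ack} ↦ ⊕{ok,done,ack}  (offer→select)
        case ok:
          !Unit ↦ ?Unit
            Y self-dual
        case done:
          ?Int ↦ !Int
            end self-dual
        case ack:
          !Str ↦ ?Str
            Y self-dual
    case ack:
      !Int ↦ ?Int
        ⊕{more,retry,data} ↦ &{more,retry,data}  (select→offer)
          case more:
            Y self-dual
          case retry:
            Y self-dual
          case data:
            end self-dual
    case stop:
      ?Int ↦ !Int
        &{retry,stop} ↦ ⊕{retry,stop}  (offer→select)
          case retry:
            end self-dual
          case stop:
            end self-dual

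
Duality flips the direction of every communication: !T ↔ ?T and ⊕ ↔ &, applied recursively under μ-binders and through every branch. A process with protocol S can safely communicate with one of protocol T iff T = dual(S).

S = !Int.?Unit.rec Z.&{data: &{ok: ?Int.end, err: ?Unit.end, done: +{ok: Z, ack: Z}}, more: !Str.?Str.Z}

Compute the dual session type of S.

?Int.!Unit.rec Z.+{data: +{ok: !Int.end, err: !Unit.end, done: &{ok: Z, ack: Z}}, more: ?Str.!Str.Z}

!Int ↦ ?Int
  ?Unit ↦ !Unit
    rec Z ↦ rec Z  (rec unchanged)
      &{data,more} ↦ +{data,more}  (offer→select)
        [data]
          &{ok,err,done} ↦ +{ok,err,done}  (offer→select)
            [ok]
              ?Int ↦ !Int
                dual(end) = end
            [err]
              ?Unit ↦ !Unit
                dual(end) = end
            [done]
              +{ok,ack} ↦ &{ok,ack}  (internal→external)
                [ok]
                  dual(Z) = Z
                [ack]
                  dual(Z) = Z
        [more]
          !Str ↦ ?Str
            ?Str ↦ !Str
              dual(Z) = Z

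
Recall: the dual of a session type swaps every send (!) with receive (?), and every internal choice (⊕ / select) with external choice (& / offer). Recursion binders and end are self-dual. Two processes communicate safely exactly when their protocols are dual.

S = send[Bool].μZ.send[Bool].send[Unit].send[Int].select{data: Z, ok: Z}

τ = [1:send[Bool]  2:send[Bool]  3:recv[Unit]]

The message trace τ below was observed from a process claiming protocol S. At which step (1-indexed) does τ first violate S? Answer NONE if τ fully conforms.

3

step 1: send[Bool]  ✓  cont: μZ.…
step 2: send[Bool]  ✓  cont: send[Unit].send[Int].select{data: μZ.…, ok: μZ.…}
step 3: got recv[Unit], protocol expects send[Unit]  ✗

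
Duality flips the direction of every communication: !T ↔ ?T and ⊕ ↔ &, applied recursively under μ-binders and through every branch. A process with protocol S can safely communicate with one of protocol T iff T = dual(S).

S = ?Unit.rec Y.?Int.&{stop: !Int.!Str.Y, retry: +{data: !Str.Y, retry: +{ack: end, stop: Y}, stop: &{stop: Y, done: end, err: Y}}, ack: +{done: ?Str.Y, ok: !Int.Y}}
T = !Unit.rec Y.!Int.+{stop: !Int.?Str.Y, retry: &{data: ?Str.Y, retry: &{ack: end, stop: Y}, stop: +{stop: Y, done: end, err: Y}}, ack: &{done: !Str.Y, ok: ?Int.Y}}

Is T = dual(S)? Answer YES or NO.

NO

?Unit vs !Unit  match
  rec Y vs rec Y  match (μ self-dual)
    ?Int vs !Int  match
      &{stop,retry,ack} vs +{stop,retry,ack}  match labels match
        • stop:
          !Int vs !Int  ✗ same direction on both sides — not dual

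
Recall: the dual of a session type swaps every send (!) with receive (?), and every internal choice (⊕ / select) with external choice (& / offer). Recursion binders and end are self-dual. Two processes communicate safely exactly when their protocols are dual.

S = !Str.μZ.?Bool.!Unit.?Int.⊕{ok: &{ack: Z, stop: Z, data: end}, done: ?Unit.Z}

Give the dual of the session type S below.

!Str = ?Str
  μZ = μZ  (rec unchanged)
    ?Bool = !Bool
      !Unit = ?Unit
        ?Int = !Int
          ⊕{ok,done} = &{ok,done}  (select→offer)
            case ok:
              &{ack,stop,data} = ⊕{ack,stop,data}  (external→internal)
                case ack:
                  dual(Z) = Z
                case stop:
                  dual(Z) = Z
                case data:
                  dual(end) = end
            case done:
              ?Unit = !Unit
                dual(Z) = Z

?Str.μZ.!Bool.?Unit.!Int.&{ok: ⊕{ack: Z, stop: Z, data: end}, done: !Unit.Z}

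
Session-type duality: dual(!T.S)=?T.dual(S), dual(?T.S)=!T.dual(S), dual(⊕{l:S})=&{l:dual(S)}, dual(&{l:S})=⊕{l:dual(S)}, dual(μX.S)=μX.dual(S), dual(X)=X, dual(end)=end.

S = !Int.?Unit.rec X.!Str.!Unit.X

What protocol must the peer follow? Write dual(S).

!Int = ?Int
  ?Unit = !Unit
    rec X = rec X  (binder kept)
      !Str = ?Str
        !Unit = ?Unit
          dual(X) = X

?Int.!Unit.rec X.?Str.?Unit.X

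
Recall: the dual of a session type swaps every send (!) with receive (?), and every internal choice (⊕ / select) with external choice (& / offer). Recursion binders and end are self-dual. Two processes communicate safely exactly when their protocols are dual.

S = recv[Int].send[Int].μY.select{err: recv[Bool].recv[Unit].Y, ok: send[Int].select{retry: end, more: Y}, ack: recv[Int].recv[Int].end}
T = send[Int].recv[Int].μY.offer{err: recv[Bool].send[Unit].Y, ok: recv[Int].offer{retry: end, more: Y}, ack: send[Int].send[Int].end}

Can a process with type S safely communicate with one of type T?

NO

recv[Int] ‖ send[Int]  ✓
  send[Int] ‖ recv[Int]  ✓
    μY ‖ μY  ✓ (μ self-dual)
      select{err,ok,ack} ‖ offer{err,ok,ack}  ✓ same labels
        [err]
          recv[Bool] ‖ recv[Bool]  ✗ same direction on both sides — not dual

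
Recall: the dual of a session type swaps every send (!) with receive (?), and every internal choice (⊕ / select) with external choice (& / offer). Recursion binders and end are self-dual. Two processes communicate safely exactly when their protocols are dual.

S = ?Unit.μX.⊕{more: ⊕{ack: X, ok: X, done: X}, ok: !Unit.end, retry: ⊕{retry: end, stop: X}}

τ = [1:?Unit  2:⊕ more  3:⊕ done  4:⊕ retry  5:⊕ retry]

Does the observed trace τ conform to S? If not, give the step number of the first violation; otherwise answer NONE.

NONE

@1 ?Unit  ✓  residual = μX.…
@2 ⊕ more  ✓  residual = ⊕{ack: μX.…, ok: μX.…, done: μX.…}
@3 ⊕ done  ✓  residual = μX.…
@4 ⊕ retry  ✓  residual = ⊕{retry: end, stop: μX.…}
@5 ⊕ retry  ✓  residual = end
trace exhausted — no violation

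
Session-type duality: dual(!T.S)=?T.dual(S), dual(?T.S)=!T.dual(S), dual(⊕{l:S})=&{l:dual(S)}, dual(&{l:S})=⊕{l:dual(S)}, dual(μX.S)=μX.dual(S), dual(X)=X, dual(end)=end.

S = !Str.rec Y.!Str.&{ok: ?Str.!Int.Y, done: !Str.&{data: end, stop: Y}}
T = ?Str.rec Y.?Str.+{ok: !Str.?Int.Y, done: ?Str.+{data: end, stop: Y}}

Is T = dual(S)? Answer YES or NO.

!Str | ?Str  ok
  rec Y | rec Y  ok (rec unchanged)
    !Str | ?Str  ok
      &{ok,done} | +{ok,done}  ok label sets agree
        • ok:
          ?Str | !Str  ok
            !Int | ?Int  ok
              Y | Y  ok
        • done:
          !Str | ?Str  ok
            &{data,stop} | +{data,stop}  ok label sets agree
              • data:
                end | end  ok
              • stop:
                Y | Y  ok

YES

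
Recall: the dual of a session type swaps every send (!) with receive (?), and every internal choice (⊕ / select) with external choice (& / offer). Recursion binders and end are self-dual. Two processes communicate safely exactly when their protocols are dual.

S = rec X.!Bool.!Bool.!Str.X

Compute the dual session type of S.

rec X.?Bool.?Bool.?Str.X

rec X = rec X  (binder kept)
  !Bool = ?Bool
    !Bool = ?Bool
      !Str = ?Str
        X ↦ X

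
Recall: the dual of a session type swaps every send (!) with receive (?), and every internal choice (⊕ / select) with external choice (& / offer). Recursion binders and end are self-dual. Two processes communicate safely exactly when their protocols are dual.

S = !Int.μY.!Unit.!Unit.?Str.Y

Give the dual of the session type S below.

?Int.μY.?Unit.?Unit.!Str.Y

!Int = ?Int
  μY = μY  (μ self-dual)
    !Unit = ?Unit
      !Unit = ?Unit
        ?Str = !Str
          Y ↦ Y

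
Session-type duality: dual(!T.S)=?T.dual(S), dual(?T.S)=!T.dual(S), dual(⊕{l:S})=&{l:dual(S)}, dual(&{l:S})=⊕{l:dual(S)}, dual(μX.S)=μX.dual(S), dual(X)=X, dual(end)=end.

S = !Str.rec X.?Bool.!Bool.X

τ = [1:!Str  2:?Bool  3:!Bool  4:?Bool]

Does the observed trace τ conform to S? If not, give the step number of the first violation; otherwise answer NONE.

@1 !Str  ok  residual = rec X.…
@2 ?Bool  ok  residual = !Bool.rec X.…
@3 !Bool  ok  residual = rec X.…
@4 ?Bool  ok  residual = !Bool.rec X.…
trace exhausted — no violation

NONE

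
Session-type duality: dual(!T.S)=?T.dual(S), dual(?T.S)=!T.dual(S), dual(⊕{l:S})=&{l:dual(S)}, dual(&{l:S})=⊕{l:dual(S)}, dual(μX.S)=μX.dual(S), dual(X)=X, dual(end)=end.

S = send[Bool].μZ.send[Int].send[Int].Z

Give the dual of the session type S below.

recv[Bool].μZ.recv[Int].recv[Int].Z

send[Bool] ↦ recv[Bool]
  μZ ↦ μZ  (μ self-dual)
    send[Int] ↦ recv[Int]
      send[Int] ↦ recv[Int]
        Z self-dual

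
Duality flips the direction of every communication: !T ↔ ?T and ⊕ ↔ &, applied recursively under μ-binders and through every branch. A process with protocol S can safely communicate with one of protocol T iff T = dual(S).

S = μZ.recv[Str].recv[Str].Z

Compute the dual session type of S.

μZ.send[Str].send[Str].Z

μZ → μZ  (μ self-dual)
  recv[Str] → send[Str]
    recv[Str] → send[Str]
      Z ↦ Z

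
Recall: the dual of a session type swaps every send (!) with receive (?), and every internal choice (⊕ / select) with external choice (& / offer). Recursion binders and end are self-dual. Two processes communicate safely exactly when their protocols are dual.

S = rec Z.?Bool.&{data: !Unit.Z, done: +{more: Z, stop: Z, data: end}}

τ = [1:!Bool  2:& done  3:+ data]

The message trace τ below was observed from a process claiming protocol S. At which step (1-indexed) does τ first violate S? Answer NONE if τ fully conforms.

1

step 1: got !Bool, protocol expects ?Bool  ✗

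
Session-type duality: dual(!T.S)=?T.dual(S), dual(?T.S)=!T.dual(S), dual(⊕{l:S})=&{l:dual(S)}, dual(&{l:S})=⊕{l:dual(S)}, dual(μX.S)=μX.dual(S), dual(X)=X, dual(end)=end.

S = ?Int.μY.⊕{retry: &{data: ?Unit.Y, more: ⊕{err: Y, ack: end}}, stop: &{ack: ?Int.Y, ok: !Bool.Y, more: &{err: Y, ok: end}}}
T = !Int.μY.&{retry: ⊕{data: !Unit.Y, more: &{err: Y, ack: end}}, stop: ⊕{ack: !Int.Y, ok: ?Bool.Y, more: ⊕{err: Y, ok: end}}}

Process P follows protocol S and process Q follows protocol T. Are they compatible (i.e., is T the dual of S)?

YES

?Int ‖ !Int  ok
  μY ‖ μY  ok (binder kept)
    ⊕{retry,stop} ‖ &{retry,stop}  ok labels match
      • retry:
        &{data,more} ‖ ⊕{data,more}  ok labels match
          • data:
            ?Unit ‖ !Unit  ok
              Y ‖ Y  ok
          • more:
            ⊕{err,ack} ‖ &{err,ack}  ok labels match
              • err:
                Y ‖ Y  ok
              • ack:
                end ‖ end  ok
      • stop:
        &{ack,ok,more} ‖ ⊕{ack,ok,more}  ok labels match
          • ack:
            ?Int ‖ !Int  ok
              Y ‖ Y  ok
          • ok:
            !Bool ‖ ?Bool  ok
              Y ‖ Y  ok
          • more:
            &{err,ok} ‖ ⊕{err,ok}  ok labels match
              • err:
                Y ‖ Y  ok
              • ok:
                end ‖ end  ok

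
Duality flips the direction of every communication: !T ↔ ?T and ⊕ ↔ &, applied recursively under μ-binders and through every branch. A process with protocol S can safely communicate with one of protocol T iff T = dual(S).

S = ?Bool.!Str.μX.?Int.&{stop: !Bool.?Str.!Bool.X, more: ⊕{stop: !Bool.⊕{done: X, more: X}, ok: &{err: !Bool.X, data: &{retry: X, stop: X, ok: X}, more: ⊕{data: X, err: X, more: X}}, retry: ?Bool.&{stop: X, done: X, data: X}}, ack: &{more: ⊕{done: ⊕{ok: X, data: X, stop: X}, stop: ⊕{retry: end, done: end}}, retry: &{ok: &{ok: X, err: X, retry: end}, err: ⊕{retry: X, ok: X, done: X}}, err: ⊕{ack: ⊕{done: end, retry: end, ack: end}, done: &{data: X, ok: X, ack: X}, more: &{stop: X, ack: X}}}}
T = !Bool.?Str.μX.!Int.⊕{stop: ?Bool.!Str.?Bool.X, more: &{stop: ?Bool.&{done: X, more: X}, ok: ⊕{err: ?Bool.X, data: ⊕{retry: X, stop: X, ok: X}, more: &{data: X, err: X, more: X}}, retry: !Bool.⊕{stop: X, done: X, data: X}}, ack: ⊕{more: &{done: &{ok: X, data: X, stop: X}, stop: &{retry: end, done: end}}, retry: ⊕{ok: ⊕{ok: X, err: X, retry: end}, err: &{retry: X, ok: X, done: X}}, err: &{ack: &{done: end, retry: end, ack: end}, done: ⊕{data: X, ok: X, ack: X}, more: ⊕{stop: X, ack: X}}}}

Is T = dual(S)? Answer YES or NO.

?Bool vs !Bool  match
  !Str vs ?Str  match
    μX vs μX  match (rec unchanged)
      ?Int vs !Int  match
        &{stop,more,ack} vs ⊕{stop,more,ack}  match labels match
          • stop:
            !Bool vs ?Bool  match
              ?Str vs !Str  match
                !Bool vs ?Bool  match
                  X vs X  match
          • more:
            ⊕{stop,ok,retry} vs &{stop,ok,retry}  match labels match
              • stop:
                !Bool vs ?Bool  match
                  ⊕{done,more} vs &{done,more}  match labels match
                    • done:
                      X vs X  match
                    • more:
                      X vs X  match
              • ok:
                &{err,data,more} vs ⊕{err,data,more}  match labels match
                  • err:
                    !Bool vs ?Bool  match
                      X vs X  match
                  • data:
                    &{retry,stop,ok} vs ⊕{retry,stop,ok}  match labels match
                      • retry:
                        X vs X  match
                      • stop:
                        X vs X  match
                      • ok:
                        X vs X  match
                  • more:
                    ⊕{data,err,more} vs &{data,err,more}  match labels match
                      • data:
                        X vs X  match
                      • err:
                        X vs X  match
                      • more:
                        X vs X  match
              • retry:
                ?Bool vs !Bool  match
                  &{stop,done,data} vs ⊕{stop,done,data}  match labels match
                    • stop:
                      X vs X  match
                    • done:
                      X vs X  match
                    • data:
                      X vs X  match
          • ack:
            &{more,retry,err} vs ⊕{more,retry,err}  match labels match
              • more:
                ⊕{done,stop} vs &{done,stop}  match labels match
                  • done:
                    ⊕{ok,data,stop} vs &{ok,data,stop}  match labels match
                      • ok:
                        X vs X  match
                      • data:
                        X vs X  match
                      • stop:
                        X vs X  match
                  • stop:
                    ⊕{retry,done} vs &{retry,done}  match labels match
                      • retry:
                        end vs end  match
                      • done:
                        end vs end  match
              • retry:
                &{ok,err} vs ⊕{ok,err}  match labels match
                  • ok:
                    &{ok,err,retry} vs ⊕{ok,err,retry}  match labels match
                      • ok:
                        X vs X  match
                      • err:
                        X vs X  match
                      • retry:
                        end vs end  match
                  • err:
                    ⊕{retry,ok,done} vs &{retry,ok,done}  match labels match
                      • retry:
                        X vs X  match
                      • ok:
                        X vs X  match
                      • done:
                        X vs X  match
              • err:
                ⊕{ack,done,more} vs &{ack,done,more}  match labels match
                  • ack:
                    ⊕{done,retry,ack} vs &{done,retry,ack}  match labels match
                      • done:
                        end vs end  match
                      • retry:
                        end vs end  match
                      • ack:
                        end vs end  match
                  • done:
                    &{data,ok,ack} vs ⊕{data,ok,ack}  match labels match
                      • data:
                        X vs X  match
                      • ok:
                        X vs X  match
                      • ack:
                        X vs X  match
                  • more:
                    &{stop,ack} vs ⊕{stop,ack}  match labels match
                      • stop:
                        X vs X  match
                      • ack:
                        X vs X  match

YES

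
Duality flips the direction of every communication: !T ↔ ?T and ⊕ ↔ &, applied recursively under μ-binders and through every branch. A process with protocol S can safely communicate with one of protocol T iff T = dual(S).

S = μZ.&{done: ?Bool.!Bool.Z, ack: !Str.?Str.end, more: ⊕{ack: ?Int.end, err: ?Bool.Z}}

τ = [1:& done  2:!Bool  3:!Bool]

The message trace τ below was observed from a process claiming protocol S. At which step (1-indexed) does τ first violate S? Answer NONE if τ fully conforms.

step 1: & done  ✓  now at ?Bool.!Bool.μZ.…
step 2: got !Bool, protocol expects ?Bool  ✗

2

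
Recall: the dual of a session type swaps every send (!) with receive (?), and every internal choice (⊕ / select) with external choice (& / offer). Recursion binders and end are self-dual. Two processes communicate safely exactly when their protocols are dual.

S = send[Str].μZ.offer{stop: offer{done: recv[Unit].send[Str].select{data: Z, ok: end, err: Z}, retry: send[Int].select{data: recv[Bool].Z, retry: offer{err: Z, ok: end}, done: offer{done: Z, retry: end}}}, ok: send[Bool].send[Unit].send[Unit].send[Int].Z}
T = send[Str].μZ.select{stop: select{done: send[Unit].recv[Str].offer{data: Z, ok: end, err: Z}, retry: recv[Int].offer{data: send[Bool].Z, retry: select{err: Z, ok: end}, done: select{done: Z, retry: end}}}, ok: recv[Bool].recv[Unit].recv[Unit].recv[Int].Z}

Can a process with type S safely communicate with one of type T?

NO

send[Str] vs send[Str]  ✗ same direction on both sides — not dual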